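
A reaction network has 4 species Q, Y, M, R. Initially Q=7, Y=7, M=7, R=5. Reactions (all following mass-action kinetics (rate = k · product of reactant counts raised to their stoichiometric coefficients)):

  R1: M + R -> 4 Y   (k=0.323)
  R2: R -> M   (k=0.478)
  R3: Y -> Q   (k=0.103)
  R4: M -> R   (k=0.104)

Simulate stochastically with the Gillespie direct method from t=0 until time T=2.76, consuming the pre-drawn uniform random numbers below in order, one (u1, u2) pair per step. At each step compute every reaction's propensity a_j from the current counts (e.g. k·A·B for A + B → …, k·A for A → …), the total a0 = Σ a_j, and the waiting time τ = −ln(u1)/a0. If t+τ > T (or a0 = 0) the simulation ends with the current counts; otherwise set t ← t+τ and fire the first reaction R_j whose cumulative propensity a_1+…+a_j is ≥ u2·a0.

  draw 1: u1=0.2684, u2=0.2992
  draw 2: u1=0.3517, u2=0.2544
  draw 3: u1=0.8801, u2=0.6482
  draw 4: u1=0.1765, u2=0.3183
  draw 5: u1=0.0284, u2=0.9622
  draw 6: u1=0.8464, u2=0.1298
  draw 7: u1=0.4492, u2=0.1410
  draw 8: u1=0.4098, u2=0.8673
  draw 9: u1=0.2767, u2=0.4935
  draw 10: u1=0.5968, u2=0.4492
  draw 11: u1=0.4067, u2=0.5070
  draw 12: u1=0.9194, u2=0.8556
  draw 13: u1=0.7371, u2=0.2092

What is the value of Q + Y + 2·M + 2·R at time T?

Check how each reaction changes W = Q + Y + 2·M + 2·R (weight of products minus weight of reactants):
R1: M + R -> 4 Y: (1·4) − (2·1 + 2·1) = 4 − 4 = 0
R2: R -> M: (2·1) − (2·1) = 2 − 2 = 0
R3: Y -> Q: (1·1) − (1·1) = 1 − 1 = 0
R4: M -> R: (2·1) − (2·1) = 2 − 2 = 0
Every reaction leaves W unchanged, so W is conserved and no simulation is needed: W(T) = W(0) = 7 + 7 + 2·7 + 2·5 = 38

Value at T = 38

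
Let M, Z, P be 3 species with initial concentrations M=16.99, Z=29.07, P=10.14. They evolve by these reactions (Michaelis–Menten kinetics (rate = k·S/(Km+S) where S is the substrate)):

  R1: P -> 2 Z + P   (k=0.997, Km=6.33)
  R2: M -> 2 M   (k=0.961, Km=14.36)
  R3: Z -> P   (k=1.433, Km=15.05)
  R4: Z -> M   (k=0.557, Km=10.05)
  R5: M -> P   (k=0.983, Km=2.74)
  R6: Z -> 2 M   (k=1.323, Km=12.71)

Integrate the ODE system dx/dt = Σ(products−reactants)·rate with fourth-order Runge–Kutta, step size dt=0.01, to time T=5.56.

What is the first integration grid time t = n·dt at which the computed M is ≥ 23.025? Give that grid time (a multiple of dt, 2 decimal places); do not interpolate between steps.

RK4 with dt=0.01: 556 steps to T=5.56. Trajectory (selected grid times):
t=0.00: M=16.99 Z=29.07 P=10.14
t=0.62: M=18.18 Z=28.44 P=11.25
t=1.24: M=19.37 Z=27.84 P=12.36
t=1.85: M=20.54 Z=27.29 P=13.45
t=2.47: M=21.72 Z=26.77 P=14.56
t=3.09: M=22.90 Z=26.26 P=15.67
t=3.15: M=23.02 Z=26.22 P=15.78
t=3.16: M=23.04 Z=26.21 P=15.80
t=3.71: M=24.08 Z=25.79 P=16.78
t=4.32: M=25.23 Z=25.35 P=17.87
t=4.94: M=26.40 Z=24.92 P=18.98
t=5.56: M=27.56 Z=24.52 P=20.08
M(3.15)=23.018 < 23.025 but M(3.16)=23.037 ≥ 23.025, so the first grid time is t=3.16.

Threshold first reached at t = 3.16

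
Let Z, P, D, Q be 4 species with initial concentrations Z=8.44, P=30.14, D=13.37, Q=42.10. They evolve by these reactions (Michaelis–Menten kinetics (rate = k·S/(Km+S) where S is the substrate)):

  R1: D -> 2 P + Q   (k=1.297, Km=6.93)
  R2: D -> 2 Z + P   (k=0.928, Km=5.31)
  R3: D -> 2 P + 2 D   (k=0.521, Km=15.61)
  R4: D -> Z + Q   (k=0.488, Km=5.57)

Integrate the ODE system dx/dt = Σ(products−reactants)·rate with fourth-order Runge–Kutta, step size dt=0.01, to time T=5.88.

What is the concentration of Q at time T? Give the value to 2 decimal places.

RK4 with dt=0.01: 588 steps to T=5.88. Trajectory (selected grid times):
t=0.00: Z=8.44 P=30.14 D=13.37 Q=42.10
t=0.65: Z=9.51 P=31.97 D=12.33 Q=42.87
t=1.31: Z=10.58 P=33.76 D=11.29 Q=43.63
t=1.96: Z=11.60 P=35.47 D=10.31 Q=44.35
t=2.61: Z=12.58 P=37.11 D=9.35 Q=45.05
t=3.27: Z=13.55 P=38.71 D=8.41 Q=45.72
t=3.92: Z=14.46 P=40.20 D=7.53 Q=46.36
t=4.57: Z=15.32 P=41.61 D=6.68 Q=46.97
t=5.23: Z=16.16 P=42.95 D=5.87 Q=47.54
t=5.88: Z=16.93 P=44.18 D=5.12 Q=48.07
Read off Q at T=5.88: 48.07

Q at T = 48.07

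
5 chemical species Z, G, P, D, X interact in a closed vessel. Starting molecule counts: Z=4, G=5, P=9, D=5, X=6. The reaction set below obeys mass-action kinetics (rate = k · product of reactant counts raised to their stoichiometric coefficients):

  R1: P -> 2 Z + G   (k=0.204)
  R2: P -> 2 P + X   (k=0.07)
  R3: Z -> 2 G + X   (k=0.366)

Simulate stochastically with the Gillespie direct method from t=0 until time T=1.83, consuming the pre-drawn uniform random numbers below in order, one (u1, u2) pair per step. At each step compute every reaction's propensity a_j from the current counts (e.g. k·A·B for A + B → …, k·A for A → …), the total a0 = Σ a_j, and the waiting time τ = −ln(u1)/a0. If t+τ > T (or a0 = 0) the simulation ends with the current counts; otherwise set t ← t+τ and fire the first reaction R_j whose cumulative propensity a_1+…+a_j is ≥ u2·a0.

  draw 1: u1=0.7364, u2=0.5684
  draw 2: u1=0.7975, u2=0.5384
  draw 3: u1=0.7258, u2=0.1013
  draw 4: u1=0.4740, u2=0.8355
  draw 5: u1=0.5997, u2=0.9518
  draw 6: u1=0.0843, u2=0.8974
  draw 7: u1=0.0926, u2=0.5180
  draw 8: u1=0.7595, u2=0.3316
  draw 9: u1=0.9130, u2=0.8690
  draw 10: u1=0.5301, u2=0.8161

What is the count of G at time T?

G at T = 16

t=0.000: Z=4 G=5 P=9 D=5 X=6
Draw 1: a1=1.836, a2=0.630, a3=1.464, a0=3.930; τ=−ln(0.7364)/3.930=0.078 → t=0.078; u2·a0=0.5684·3.930=2.234; a1=1.836 < 2.234 ≤ a1+a2=2.466 → R2 fires; Z=4 G=5 P=10 D=5 X=7
Draw 2: a1=2.040, a2=0.700, a3=1.464, a0=4.204; τ=−ln(0.7975)/4.204=0.054 → t=0.132; u2·a0=0.5384·4.204=2.263; a1=2.040 < 2.263 ≤ a1+a2=2.740 → R2 fires; Z=4 G=5 P=11 D=5 X=8
Draw 3: a1=2.244, a2=0.770, a3=1.464, a0=4.478; τ=−ln(0.7258)/4.478=0.072 → t=0.203; u2·a0=0.1013·4.478=0.454 ≤ a1=2.244 → R1 fires; Z=6 G=6 P=10 D=5 X=8
Draw 4: a1=2.040, a2=0.700, a3=2.196, a0=4.936; τ=−ln(0.4740)/4.936=0.151 → t=0.354; u2·a0=0.8355·4.936=4.124; a1+a2=2.740 < 4.124 ≤ a1+…+a3=4.936 → R3 fires; Z=5 G=8 P=10 D=5 X=9
Draw 5: a1=2.040, a2=0.700, a3=1.830, a0=4.570; τ=−ln(0.5997)/4.570=0.112 → t=0.466; u2·a0=0.9518·4.570=4.350; a1+a2=2.740 < 4.350 ≤ a1+…+a3=4.570 → R3 fires; Z=4 G=10 P=10 D=5 X=10
Draw 6: a1=2.040, a2=0.700, a3=1.464, a0=4.204; τ=−ln(0.0843)/4.204=0.588 → t=1.055; u2·a0=0.8974·4.204=3.773; a1+a2=2.740 < 3.773 ≤ a1+…+a3=4.204 → R3 fires; Z=3 G=12 P=10 D=5 X=11
Draw 7: a1=2.040, a2=0.700, a3=1.098, a0=3.838; τ=−ln(0.0926)/3.838=0.620 → t=1.675; u2·a0=0.5180·3.838=1.988 ≤ a1=2.040 → R1 fires; Z=5 G=13 P=9 D=5 X=11
Draw 8: a1=1.836, a2=0.630, a3=1.830, a0=4.296; τ=−ln(0.7595)/4.296=0.064 → t=1.739; u2·a0=0.3316·4.296=1.425 ≤ a1=1.836 → R1 fires; Z=7 G=14 P=8 D=5 X=11
Draw 9: a1=1.632, a2=0.560, a3=2.562, a0=4.754; τ=−ln(0.9130)/4.754=0.019 → t=1.758; u2·a0=0.8690·4.754=4.131; a1+a2=2.192 < 4.131 ≤ a1+…+a3=4.754 → R3 fires; Z=6 G=16 P=8 D=5 X=12
Draw 10: a1=1.632, a2=0.560, a3=2.196, a0=4.388; τ=−ln(0.5301)/4.388=0.145 → t=1.903 > T=1.83: stop.
Read off G at T=1.83: 16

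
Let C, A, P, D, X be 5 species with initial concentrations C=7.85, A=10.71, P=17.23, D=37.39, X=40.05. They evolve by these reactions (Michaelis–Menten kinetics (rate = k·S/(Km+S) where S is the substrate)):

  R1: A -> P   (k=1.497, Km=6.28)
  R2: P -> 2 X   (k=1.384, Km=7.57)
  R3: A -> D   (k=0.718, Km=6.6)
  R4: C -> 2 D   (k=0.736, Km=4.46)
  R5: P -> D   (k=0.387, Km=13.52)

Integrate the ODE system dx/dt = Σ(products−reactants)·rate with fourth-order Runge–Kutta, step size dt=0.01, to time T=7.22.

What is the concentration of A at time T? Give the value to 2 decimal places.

RK4 with dt=0.01: 722 steps to T=7.22. Trajectory (selected grid times):
t=0.00: C=7.85 A=10.71 P=17.23 D=37.39 X=40.05
t=0.80: C=7.48 A=9.62 P=17.03 D=38.66 X=41.59
t=1.60: C=7.11 A=8.58 P=16.80 D=39.89 X=43.12
t=2.41: C=6.75 A=7.58 P=16.54 D=41.11 X=44.66
t=3.21: C=6.40 A=6.65 P=16.25 D=42.28 X=46.17
t=4.01: C=6.06 A=5.77 P=15.92 D=43.41 X=47.68
t=4.81: C=5.72 A=4.96 P=15.56 D=44.51 X=49.17
t=5.62: C=5.39 A=4.21 P=15.15 D=45.57 X=50.68
t=6.42: C=5.07 A=3.55 P=14.71 D=46.58 X=52.14
t=7.22: C=4.76 A=2.95 P=14.23 D=47.55 X=53.60
Read off A at T=7.22: 2.95

A at T = 2.95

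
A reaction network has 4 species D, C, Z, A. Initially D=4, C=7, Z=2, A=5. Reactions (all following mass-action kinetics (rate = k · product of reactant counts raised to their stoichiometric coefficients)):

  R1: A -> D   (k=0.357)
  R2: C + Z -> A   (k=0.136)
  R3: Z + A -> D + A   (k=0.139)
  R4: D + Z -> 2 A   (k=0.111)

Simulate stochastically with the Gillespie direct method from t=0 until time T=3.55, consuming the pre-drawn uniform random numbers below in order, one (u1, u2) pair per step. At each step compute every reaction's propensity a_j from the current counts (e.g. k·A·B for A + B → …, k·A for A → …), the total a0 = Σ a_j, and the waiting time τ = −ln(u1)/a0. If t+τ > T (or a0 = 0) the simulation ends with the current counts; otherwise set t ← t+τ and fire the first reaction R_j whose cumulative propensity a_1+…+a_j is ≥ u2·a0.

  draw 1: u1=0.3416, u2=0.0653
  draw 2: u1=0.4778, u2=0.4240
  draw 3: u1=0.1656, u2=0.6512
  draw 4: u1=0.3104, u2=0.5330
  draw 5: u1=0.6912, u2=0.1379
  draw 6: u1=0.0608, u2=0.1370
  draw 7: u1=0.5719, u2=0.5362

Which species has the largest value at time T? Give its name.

t=0.000: D=4 C=7 Z=2 A=5
Draw 1: a1=1.785, a2=1.904, a3=1.390, a4=0.888, a0=5.967; τ=−ln(0.3416)/5.967=0.180 → t=0.180; u2·a0=0.0653·5.967=0.390 ≤ a1=1.785 → R1 fires; D=5 C=7 Z=2 A=4
Draw 2: a1=1.428, a2=1.904, a3=1.112, a4=1.110, a0=5.554; τ=−ln(0.4778)/5.554=0.133 → t=0.313; u2·a0=0.4240·5.554=2.355; a1=1.428 < 2.355 ≤ a1+a2=3.332 → R2 fires; D=5 C=6 Z=1 A=5
Draw 3: a1=1.785, a2=0.816, a3=0.695, a4=0.555, a0=3.851; τ=−ln(0.1656)/3.851=0.467 → t=0.780; u2·a0=0.6512·3.851=2.508; a1=1.785 < 2.508 ≤ a1+a2=2.601 → R2 fires; D=5 C=5 Z=0 A=6
Draw 4: a1=2.142, a2=0.000, a3=0.000, a4=0.000, a0=2.142; τ=−ln(0.3104)/2.142=0.546 → t=1.326; u2·a0=0.5330·2.142=1.142 ≤ a1=2.142 → R1 fires; D=6 C=5 Z=0 A=5
Draw 5: a1=1.785, a2=0.000, a3=0.000, a4=0.000, a0=1.785; τ=−ln(0.6912)/1.785=0.207 → t=1.533; u2·a0=0.1379·1.785=0.246 ≤ a1=1.785 → R1 fires; D=7 C=5 Z=0 A=4
Draw 6: a1=1.428, a2=0.000, a3=0.000, a4=0.000, a0=1.428; τ=−ln(0.0608)/1.428=1.961 → t=3.494; u2·a0=0.1370·1.428=0.196 ≤ a1=1.428 → R1 fires; D=8 C=5 Z=0 A=3
Draw 7: a1=1.071, a2=0.000, a3=0.000, a4=0.000, a0=1.071; τ=−ln(0.5719)/1.071=0.522 → t=4.016 > T=3.55: stop.
At T=3.55: D=8 C=5 Z=0 A=3; the largest is D.

Dominant species at T: D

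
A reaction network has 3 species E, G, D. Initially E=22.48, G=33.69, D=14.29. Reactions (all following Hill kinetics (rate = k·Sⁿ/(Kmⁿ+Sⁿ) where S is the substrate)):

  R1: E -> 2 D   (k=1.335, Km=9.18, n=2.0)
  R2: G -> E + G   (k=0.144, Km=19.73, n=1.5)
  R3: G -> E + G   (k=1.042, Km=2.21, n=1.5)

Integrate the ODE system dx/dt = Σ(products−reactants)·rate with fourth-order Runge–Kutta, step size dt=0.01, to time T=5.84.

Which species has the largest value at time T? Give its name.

Dominant species at T: G

RK4 with dt=0.01: 584 steps to T=5.84. Trajectory (selected grid times):
t=0.00: E=22.48 G=33.69 D=14.29
t=0.65: E=22.47 G=33.69 D=15.78
t=1.30: E=22.45 G=33.69 D=17.26
t=1.95: E=22.44 G=33.69 D=18.75
t=2.60: E=22.43 G=33.69 D=20.24
t=3.24: E=22.42 G=33.69 D=21.70
t=3.89: E=22.40 G=33.69 D=23.19
t=4.54: E=22.39 G=33.69 D=24.67
t=5.19: E=22.38 G=33.69 D=26.16
t=5.84: E=22.37 G=33.69 D=27.64
At T=5.84: E=22.37 G=33.69 D=27.64; the largest is G.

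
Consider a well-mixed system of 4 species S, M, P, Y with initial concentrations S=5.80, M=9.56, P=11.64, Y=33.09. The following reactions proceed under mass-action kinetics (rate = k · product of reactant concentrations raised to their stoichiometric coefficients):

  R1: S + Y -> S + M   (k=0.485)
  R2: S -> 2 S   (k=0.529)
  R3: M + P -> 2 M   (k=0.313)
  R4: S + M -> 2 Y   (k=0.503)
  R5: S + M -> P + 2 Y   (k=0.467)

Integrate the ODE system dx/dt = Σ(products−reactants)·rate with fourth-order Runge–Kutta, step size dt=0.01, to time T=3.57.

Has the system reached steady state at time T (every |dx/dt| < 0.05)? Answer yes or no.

RK4 with dt=0.01: 357 steps to T=3.57. Trajectory (selected grid times):
t=0.00: S=5.80 M=9.56 P=11.64 Y=33.09
t=0.40: S=0.00 M=24.33 P=1.51 Y=37.40
t=0.79: S=0.00 M=25.77 P=0.07 Y=37.41
t=1.19: S=0.00 M=25.83 P=0.00 Y=37.41
t=1.59: S=0.00 M=25.84 P=0.00 Y=37.41
t=1.98: S=0.00 M=25.84 P=0.00 Y=37.41
t=2.38: S=0.00 M=25.84 P=0.00 Y=37.41
t=2.78: S=0.00 M=25.84 P=0.00 Y=37.41
t=3.17: S=0.00 M=25.84 P=0.00 Y=37.41
t=3.57: S=0.00 M=25.84 P=0.00 Y=37.41
Rates at T: R1=0.0000, R2=0.0000, R3=0.0000, R4=0.0000, R5=0.0000
dx/dt at T (Σ net stoichiometry × rate): S=-0.0000, M=+0.0000, P=-0.0000, Y=+0.0000
Largest |dx/dt| is |+0.0000| (M) < 0.05 → steady.

Steady state at T: yes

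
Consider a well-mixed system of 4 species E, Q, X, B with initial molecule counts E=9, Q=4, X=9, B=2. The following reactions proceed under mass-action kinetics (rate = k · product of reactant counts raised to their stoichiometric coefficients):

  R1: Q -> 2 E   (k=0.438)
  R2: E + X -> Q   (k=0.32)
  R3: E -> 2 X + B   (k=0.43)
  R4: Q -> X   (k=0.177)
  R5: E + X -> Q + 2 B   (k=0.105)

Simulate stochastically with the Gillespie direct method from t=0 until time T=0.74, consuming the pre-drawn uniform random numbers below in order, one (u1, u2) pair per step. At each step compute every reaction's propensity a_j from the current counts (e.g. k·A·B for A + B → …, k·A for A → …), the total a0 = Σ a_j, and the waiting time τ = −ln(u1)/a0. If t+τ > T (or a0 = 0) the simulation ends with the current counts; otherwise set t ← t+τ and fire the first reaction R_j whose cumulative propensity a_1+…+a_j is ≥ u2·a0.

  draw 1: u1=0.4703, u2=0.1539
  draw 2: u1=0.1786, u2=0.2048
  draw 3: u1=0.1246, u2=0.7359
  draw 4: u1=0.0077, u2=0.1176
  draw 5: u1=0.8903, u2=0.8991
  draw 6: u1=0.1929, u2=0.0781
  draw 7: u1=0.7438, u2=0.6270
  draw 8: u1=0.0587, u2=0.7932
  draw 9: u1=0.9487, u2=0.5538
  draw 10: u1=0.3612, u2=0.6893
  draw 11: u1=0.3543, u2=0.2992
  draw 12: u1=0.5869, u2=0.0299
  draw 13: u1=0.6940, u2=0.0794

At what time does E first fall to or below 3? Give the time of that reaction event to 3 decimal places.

Threshold first reached at t = 0.623

t=0.000: E=9 Q=4 X=9 B=2
Draw 1: a1=1.752, a2=25.920, a3=3.870, a4=0.708, a5=8.505, a0=40.755; τ=−ln(0.4703)/40.755=0.019 → t=0.019; u2·a0=0.1539·40.755=6.272; a1=1.752 < 6.272 ≤ a1+a2=27.672 → R2 fires; E=8 Q=5 X=8 B=2
Draw 2: a1=2.190, a2=20.480, a3=3.440, a4=0.885, a5=6.720, a0=33.715; τ=−ln(0.1786)/33.715=0.051 → t=0.070; u2·a0=0.2048·33.715=6.905; a1=2.190 < 6.905 ≤ a1+a2=22.670 → R2 fires; E=7 Q=6 X=7 B=2
Draw 3: a1=2.628, a2=15.680, a3=3.010, a4=1.062, a5=5.145, a0=27.525; τ=−ln(0.1246)/27.525=0.076 → t=0.145; u2·a0=0.7359·27.525=20.256; a1+a2=18.308 < 20.256 ≤ a1+…+a3=21.318 → R3 fires; E=6 Q=6 X=9 B=3
Draw 4: a1=2.628, a2=17.280, a3=2.580, a4=1.062, a5=5.670, a0=29.220; τ=−ln(0.0077)/29.220=0.167 → t=0.312; u2·a0=0.1176·29.220=3.436; a1=2.628 < 3.436 ≤ a1+a2=19.908 → R2 fires; E=5 Q=7 X=8 B=3
Draw 5: a1=3.066, a2=12.800, a3=2.150, a4=1.239, a5=4.200, a0=23.455; τ=−ln(0.8903)/23.455=0.005 → t=0.317; u2·a0=0.8991·23.455=21.088; a1+…+a4=19.255 < 21.088 ≤ a1+…+a5=23.455 → R5 fires; E=4 Q=8 X=7 B=5
Draw 6: a1=3.504, a2=8.960, a3=1.720, a4=1.416, a5=2.940, a0=18.540; τ=−ln(0.1929)/18.540=0.089 → t=0.406; u2·a0=0.0781·18.540=1.448 ≤ a1=3.504 → R1 fires; E=6 Q=7 X=7 B=5
Draw 7: a1=3.066, a2=13.440, a3=2.580, a4=1.239, a5=4.410, a0=24.735; τ=−ln(0.7438)/24.735=0.012 → t=0.417; u2·a0=0.6270·24.735=15.509; a1=3.066 < 15.509 ≤ a1+a2=16.506 → R2 fires; E=5 Q=8 X=6 B=5
Draw 8: a1=3.504, a2=9.600, a3=2.150, a4=1.416, a5=3.150, a0=19.820; τ=−ln(0.0587)/19.820=0.143 → t=0.561; u2·a0=0.7932·19.820=15.721; a1+…+a3=15.254 < 15.721 ≤ a1+…+a4=16.670 → R4 fires; E=5 Q=7 X=7 B=5
Draw 9: a1=3.066, a2=11.200, a3=2.150, a4=1.239, a5=3.675, a0=21.330; τ=−ln(0.9487)/21.330=0.002 → t=0.563; u2·a0=0.5538·21.330=11.813; a1=3.066 < 11.813 ≤ a1+a2=14.266 → R2 fires; E=4 Q=8 X=6 B=5
Draw 10: a1=3.504, a2=7.680, a3=1.720, a4=1.416, a5=2.520, a0=16.840; τ=−ln(0.3612)/16.840=0.060 → t=0.623; u2·a0=0.6893·16.840=11.608; a1+a2=11.184 < 11.608 ≤ a1+…+a3=12.904 → R3 fires; E=3 Q=8 X=8 B=6
Draw 11: a1=3.504, a2=7.680, a3=1.290, a4=1.416, a5=2.520, a0=16.410; τ=−ln(0.3543)/16.410=0.063 → t=0.687; u2·a0=0.2992·16.410=4.910; a1=3.504 < 4.910 ≤ a1+a2=11.184 → R2 fires; E=2 Q=9 X=7 B=6
Draw 12: a1=3.942, a2=4.480, a3=0.860, a4=1.593, a5=1.470, a0=12.345; τ=−ln(0.5869)/12.345=0.043 → t=0.730; u2·a0=0.0299·12.345=0.369 ≤ a1=3.942 → R1 fires; E=4 Q=8 X=7 B=6
Draw 13: a1=3.504, a2=8.960, a3=1.720, a4=1.416, a5=2.940, a0=18.540; τ=−ln(0.6940)/18.540=0.020 → t=0.750 > T=0.74: stop.
E first becomes ≤ 3 when it reaches 3 at the event at t=0.623.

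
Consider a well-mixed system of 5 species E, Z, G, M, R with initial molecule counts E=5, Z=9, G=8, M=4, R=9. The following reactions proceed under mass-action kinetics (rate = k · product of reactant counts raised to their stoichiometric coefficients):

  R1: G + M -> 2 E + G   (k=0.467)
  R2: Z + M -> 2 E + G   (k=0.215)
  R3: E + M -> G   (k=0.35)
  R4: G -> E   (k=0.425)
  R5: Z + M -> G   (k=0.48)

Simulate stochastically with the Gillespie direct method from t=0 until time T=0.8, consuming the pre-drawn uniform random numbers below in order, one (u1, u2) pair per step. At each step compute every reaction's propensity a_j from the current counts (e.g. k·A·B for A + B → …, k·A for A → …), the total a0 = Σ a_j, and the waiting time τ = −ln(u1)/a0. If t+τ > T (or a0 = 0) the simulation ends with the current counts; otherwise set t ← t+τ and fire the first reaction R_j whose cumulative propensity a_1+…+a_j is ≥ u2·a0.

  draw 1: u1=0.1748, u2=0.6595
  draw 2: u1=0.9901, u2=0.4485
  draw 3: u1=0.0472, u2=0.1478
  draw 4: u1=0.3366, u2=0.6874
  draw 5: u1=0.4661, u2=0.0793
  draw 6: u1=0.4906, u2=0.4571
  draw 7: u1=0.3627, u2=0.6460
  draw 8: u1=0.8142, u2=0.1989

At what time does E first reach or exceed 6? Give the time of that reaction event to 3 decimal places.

Threshold first reached at t = 0.035

t=0.000: E=5 Z=9 G=8 M=4 R=9
Draw 1: a1=14.944, a2=7.740, a3=7.000, a4=3.400, a5=17.280, a0=50.364; τ=−ln(0.1748)/50.364=0.035 → t=0.035; u2·a0=0.6595·50.364=33.215; a1+…+a4=33.084 < 33.215 ≤ a1+…+a5=50.364 → R5 fires; E=5 Z=8 G=9 M=3 R=9
Draw 2: a1=12.609, a2=5.160, a3=5.250, a4=3.825, a5=11.520, a0=38.364; τ=−ln(0.9901)/38.364=0.000 → t=0.035; u2·a0=0.4485·38.364=17.206; a1=12.609 < 17.206 ≤ a1+a2=17.769 → R2 fires; E=7 Z=7 G=10 M=2 R=9
Draw 3: a1=9.340, a2=3.010, a3=4.900, a4=4.250, a5=6.720, a0=28.220; τ=−ln(0.0472)/28.220=0.108 → t=0.143; u2·a0=0.1478·28.220=4.171 ≤ a1=9.340 → R1 fires; E=9 Z=7 G=10 M=1 R=9
Draw 4: a1=4.670, a2=1.505, a3=3.150, a4=4.250, a5=3.360, a0=16.935; τ=−ln(0.3366)/16.935=0.064 → t=0.207; u2·a0=0.6874·16.935=11.641; a1+…+a3=9.325 < 11.641 ≤ a1+…+a4=13.575 → R4 fires; E=10 Z=7 G=9 M=1 R=9
Draw 5: a1=4.203, a2=1.505, a3=3.500, a4=3.825, a5=3.360, a0=16.393; τ=−ln(0.4661)/16.393=0.047 → t=0.254; u2·a0=0.0793·16.393=1.300 ≤ a1=4.203 → R1 fires; E=12 Z=7 G=9 M=0 R=9
Draw 6: a1=0.000, a2=0.000, a3=0.000, a4=3.825, a5=0.000, a0=3.825; τ=−ln(0.4906)/3.825=0.186 → t=0.440; u2·a0=0.4571·3.825=1.748; a1+…+a3=0.000 < 1.748 ≤ a1+…+a4=3.825 → R4 fires; E=13 Z=7 G=8 M=0 R=9
Draw 7: a1=0.000, a2=0.000, a3=0.000, a4=3.400, a5=0.000, a0=3.400; τ=−ln(0.3627)/3.400=0.298 → t=0.738; u2·a0=0.6460·3.400=2.196; a1+…+a3=0.000 < 2.196 ≤ a1+…+a4=3.400 → R4 fires; E=14 Z=7 G=7 M=0 R=9
Draw 8: a1=0.000, a2=0.000, a3=0.000, a4=2.975, a5=0.000, a0=2.975; τ=−ln(0.8142)/2.975=0.069 → t=0.808 > T=0.8: stop.
E first becomes ≥ 6 when it reaches 7 at the event at t=0.035.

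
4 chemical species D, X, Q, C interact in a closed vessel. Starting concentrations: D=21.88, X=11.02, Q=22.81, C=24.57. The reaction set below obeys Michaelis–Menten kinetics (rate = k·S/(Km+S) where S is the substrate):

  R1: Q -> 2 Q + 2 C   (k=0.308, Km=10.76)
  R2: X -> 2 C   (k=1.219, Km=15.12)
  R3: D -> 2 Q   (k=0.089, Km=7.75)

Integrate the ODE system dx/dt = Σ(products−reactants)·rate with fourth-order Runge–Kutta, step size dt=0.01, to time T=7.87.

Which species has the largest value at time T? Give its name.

Dominant species at T: C

RK4 with dt=0.01: 787 steps to T=7.87. Trajectory (selected grid times):
t=0.00: D=21.88 X=11.02 Q=22.81 C=24.57
t=0.87: D=21.82 X=10.58 Q=23.11 C=25.82
t=1.75: D=21.77 X=10.14 Q=23.41 C=27.06
t=2.62: D=21.71 X=9.72 Q=23.71 C=28.27
t=3.50: D=21.65 X=9.31 Q=24.01 C=29.47
t=4.37: D=21.59 X=8.91 Q=24.31 C=30.64
t=5.25: D=21.54 X=8.52 Q=24.61 C=31.80
t=6.12: D=21.48 X=8.14 Q=24.91 C=32.93
t=7.00: D=21.42 X=7.77 Q=25.22 C=34.05
t=7.87: D=21.36 X=7.42 Q=25.52 C=35.13
At T=7.87: D=21.36 X=7.42 Q=25.52 C=35.13; the largest is C.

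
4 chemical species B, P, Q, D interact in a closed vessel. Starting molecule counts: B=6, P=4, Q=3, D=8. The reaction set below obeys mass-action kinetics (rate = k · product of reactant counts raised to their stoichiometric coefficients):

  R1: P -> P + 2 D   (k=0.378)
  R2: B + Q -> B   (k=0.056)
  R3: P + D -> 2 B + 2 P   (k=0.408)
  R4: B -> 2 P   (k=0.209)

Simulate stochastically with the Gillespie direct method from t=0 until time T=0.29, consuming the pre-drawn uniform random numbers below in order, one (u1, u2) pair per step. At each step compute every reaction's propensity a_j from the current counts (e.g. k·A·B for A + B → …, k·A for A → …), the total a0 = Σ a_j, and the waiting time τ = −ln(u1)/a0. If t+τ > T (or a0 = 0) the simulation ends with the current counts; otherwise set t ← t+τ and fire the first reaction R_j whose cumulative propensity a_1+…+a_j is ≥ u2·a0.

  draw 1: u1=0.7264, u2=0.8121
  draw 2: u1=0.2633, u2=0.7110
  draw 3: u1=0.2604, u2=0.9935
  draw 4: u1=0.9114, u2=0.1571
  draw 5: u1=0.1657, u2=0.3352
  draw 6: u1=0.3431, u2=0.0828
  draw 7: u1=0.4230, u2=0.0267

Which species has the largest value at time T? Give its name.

t=0.000: B=6 P=4 Q=3 D=8
Draw 1: a1=1.512, a2=1.008, a3=13.056, a4=1.254, a0=16.830; τ=−ln(0.7264)/16.830=0.019 → t=0.019; u2·a0=0.8121·16.830=13.668; a1+a2=2.520 < 13.668 ≤ a1+…+a3=15.576 → R3 fires; B=8 P=5 Q=3 D=7
Draw 2: a1=1.890, a2=1.344, a3=14.280, a4=1.672, a0=19.186; τ=−ln(0.2633)/19.186=0.070 → t=0.089; u2·a0=0.7110·19.186=13.641; a1+a2=3.234 < 13.641 ≤ a1+…+a3=17.514 → R3 fires; B=10 P=6 Q=3 D=6
Draw 3: a1=2.268, a2=1.680, a3=14.688, a4=2.090, a0=20.726; τ=−ln(0.2604)/20.726=0.065 → t=0.153; u2·a0=0.9935·20.726=20.591; a1+…+a3=18.636 < 20.591 ≤ a1+…+a4=20.726 → R4 fires; B=9 P=8 Q=3 D=6
Draw 4: a1=3.024, a2=1.512, a3=19.584, a4=1.881, a0=26.001; τ=−ln(0.9114)/26.001=0.004 → t=0.157; u2·a0=0.1571·26.001=4.085; a1=3.024 < 4.085 ≤ a1+a2=4.536 → R2 fires; B=9 P=8 Q=2 D=6
Draw 5: a1=3.024, a2=1.008, a3=19.584, a4=1.881, a0=25.497; τ=−ln(0.1657)/25.497=0.071 → t=0.228; u2·a0=0.3352·25.497=8.547; a1+a2=4.032 < 8.547 ≤ a1+…+a3=23.616 → R3 fires; B=11 P=9 Q=2 D=5
Draw 6: a1=3.402, a2=1.232, a3=18.360, a4=2.299, a0=25.293; τ=−ln(0.3431)/25.293=0.042 → t=0.270; u2·a0=0.0828·25.293=2.094 ≤ a1=3.402 → R1 fires; B=11 P=9 Q=2 D=7
Draw 7: a1=3.402, a2=1.232, a3=25.704, a4=2.299, a0=32.637; τ=−ln(0.4230)/32.637=0.026 → t=0.296 > T=0.29: stop.
At T=0.29: B=11 P=9 Q=2 D=7; the largest is B.

Dominant species at T: B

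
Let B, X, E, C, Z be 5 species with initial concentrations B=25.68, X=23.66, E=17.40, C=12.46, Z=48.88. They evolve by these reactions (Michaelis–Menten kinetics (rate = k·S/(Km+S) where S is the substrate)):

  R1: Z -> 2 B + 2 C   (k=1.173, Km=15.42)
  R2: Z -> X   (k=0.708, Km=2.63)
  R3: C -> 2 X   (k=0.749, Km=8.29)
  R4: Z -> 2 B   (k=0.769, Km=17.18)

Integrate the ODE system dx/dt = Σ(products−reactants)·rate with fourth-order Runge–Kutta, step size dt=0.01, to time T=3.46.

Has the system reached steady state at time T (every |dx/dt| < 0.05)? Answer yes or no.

RK4 with dt=0.01: 346 steps to T=3.46. Trajectory (selected grid times):
t=0.00: B=25.68 X=23.66 E=17.40 C=12.46 Z=48.88
t=0.38: B=26.79 X=24.26 E=17.40 C=12.96 Z=48.07
t=0.77: B=27.92 X=24.88 E=17.40 C=13.48 Z=47.24
t=1.15: B=29.02 X=25.49 E=17.40 C=13.97 Z=46.44
t=1.54: B=30.14 X=26.12 E=17.40 C=14.47 Z=45.62
t=1.92: B=31.23 X=26.74 E=17.40 C=14.95 Z=44.82
t=2.31: B=32.34 X=27.38 E=17.40 C=15.44 Z=44.00
t=2.69: B=33.42 X=28.00 E=17.40 C=15.92 Z=43.21
t=3.08: B=34.52 X=28.65 E=17.40 C=16.39 Z=42.40
t=3.46: B=35.59 X=29.28 E=17.40 C=16.86 Z=41.61
Rates at T: R1=0.8559, R2=0.6659, R3=0.5021, R4=0.5443
dx/dt at T (Σ net stoichiometry × rate): B=+2.8003, X=+1.6701, E=+0.0000, C=+1.2096, Z=-2.0661
Largest |dx/dt| is |+2.8003| (B) ≥ 0.05 → not steady.

Steady state at T: no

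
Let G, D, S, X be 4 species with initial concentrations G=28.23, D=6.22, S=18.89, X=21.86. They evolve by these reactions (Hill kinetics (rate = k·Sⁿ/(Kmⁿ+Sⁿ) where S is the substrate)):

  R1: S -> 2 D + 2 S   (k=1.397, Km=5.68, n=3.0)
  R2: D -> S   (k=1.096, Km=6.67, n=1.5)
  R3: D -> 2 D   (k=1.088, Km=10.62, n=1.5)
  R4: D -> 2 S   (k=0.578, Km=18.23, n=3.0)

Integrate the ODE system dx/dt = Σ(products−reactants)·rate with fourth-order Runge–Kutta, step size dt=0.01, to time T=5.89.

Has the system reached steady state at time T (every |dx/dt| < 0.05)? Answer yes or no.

RK4 with dt=0.01: 589 steps to T=5.89. Trajectory (selected grid times):
t=0.00: G=28.23 D=6.22 S=18.89 X=21.86
t=0.65: G=28.23 D=7.85 S=20.19 X=21.86
t=1.31: G=28.23 D=9.49 S=21.60 X=21.86
t=1.96: G=28.23 D=11.10 S=23.07 X=21.86
t=2.62: G=28.23 D=12.72 S=24.66 X=21.86
t=3.27: G=28.23 D=14.29 S=26.30 X=21.86
t=3.93: G=28.23 D=15.87 S=28.05 X=21.86
t=4.58: G=28.23 D=17.41 S=29.85 X=21.86
t=5.24: G=28.23 D=18.96 S=31.73 X=21.86
t=5.89: G=28.23 D=20.47 S=33.65 X=21.86
Rates at T: R1=1.3903, R2=0.9241, R3=0.7920, R4=0.3387
dx/dt at T (Σ net stoichiometry × rate): G=+0.0000, D=+2.3098, S=+2.9918, X=+0.0000
Largest |dx/dt| is |+2.9918| (S) ≥ 0.05 → not steady.

Steady state at T: no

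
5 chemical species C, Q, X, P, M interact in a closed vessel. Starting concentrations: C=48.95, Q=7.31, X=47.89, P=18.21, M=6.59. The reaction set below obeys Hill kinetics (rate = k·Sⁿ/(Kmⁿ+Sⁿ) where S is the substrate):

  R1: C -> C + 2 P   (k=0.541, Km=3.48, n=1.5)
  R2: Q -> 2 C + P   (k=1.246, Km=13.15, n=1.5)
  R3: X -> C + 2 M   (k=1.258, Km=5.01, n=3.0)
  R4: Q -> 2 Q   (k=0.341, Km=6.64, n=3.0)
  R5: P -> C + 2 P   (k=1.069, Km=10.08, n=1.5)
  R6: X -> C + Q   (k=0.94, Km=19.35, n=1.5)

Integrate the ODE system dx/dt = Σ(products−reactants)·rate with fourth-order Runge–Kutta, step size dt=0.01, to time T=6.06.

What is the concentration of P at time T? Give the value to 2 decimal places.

P at T = 32.50

RK4 with dt=0.01: 606 steps to T=6.06. Trajectory (selected grid times):
t=0.00: C=48.95 Q=7.31 X=47.89 P=18.21 M=6.59
t=0.67: C=51.31 Q=7.69 X=46.55 P=19.69 M=8.27
t=1.35: C=53.74 Q=8.07 X=45.19 P=21.22 M=9.98
t=2.02: C=56.17 Q=8.43 X=43.86 P=22.76 M=11.67
t=2.69: C=58.64 Q=8.79 X=42.54 P=24.32 M=13.35
t=3.37: C=61.17 Q=9.13 X=41.20 P=25.93 M=15.06
t=4.04: C=63.69 Q=9.46 X=39.88 P=27.54 M=16.74
t=4.71: C=66.23 Q=9.78 X=38.57 P=29.17 M=18.42
t=5.39: C=68.83 Q=10.09 X=37.25 P=30.84 M=20.13
t=6.06: C=71.41 Q=10.39 X=35.95 P=32.50 M=21.81
Read off P at T=6.06: 32.50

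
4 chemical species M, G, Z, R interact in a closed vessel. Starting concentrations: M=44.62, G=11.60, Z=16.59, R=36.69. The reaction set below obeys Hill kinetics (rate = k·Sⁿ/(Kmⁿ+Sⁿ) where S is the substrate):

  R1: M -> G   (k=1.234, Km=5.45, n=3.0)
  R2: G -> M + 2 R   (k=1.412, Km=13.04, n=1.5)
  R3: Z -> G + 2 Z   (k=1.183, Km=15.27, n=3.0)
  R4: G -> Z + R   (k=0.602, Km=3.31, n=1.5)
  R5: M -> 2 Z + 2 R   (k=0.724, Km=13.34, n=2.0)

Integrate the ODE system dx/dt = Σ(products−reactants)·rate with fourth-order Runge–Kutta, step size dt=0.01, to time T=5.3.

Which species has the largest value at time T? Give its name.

Dominant species at T: R

RK4 with dt=0.01: 530 steps to T=5.3. Trajectory (selected grid times):
t=0.00: M=44.62 G=11.60 Z=16.59 R=36.69
t=0.59: M=43.89 G=12.05 Z=18.10 R=38.55
t=1.18: M=43.17 G=12.52 Z=19.65 R=40.44
t=1.77: M=42.46 G=13.01 Z=21.23 R=42.35
t=2.36: M=41.77 G=13.53 Z=22.85 R=44.29
t=2.94: M=41.10 G=14.04 Z=24.46 R=46.22
t=3.53: M=40.43 G=14.58 Z=26.12 R=48.20
t=4.12: M=39.78 G=15.11 Z=27.80 R=50.20
t=4.71: M=39.14 G=15.66 Z=29.50 R=52.23
t=5.30: M=38.51 G=16.20 Z=31.21 R=54.27
At T=5.3: M=38.51 G=16.20 Z=31.21 R=54.27; the largest is R.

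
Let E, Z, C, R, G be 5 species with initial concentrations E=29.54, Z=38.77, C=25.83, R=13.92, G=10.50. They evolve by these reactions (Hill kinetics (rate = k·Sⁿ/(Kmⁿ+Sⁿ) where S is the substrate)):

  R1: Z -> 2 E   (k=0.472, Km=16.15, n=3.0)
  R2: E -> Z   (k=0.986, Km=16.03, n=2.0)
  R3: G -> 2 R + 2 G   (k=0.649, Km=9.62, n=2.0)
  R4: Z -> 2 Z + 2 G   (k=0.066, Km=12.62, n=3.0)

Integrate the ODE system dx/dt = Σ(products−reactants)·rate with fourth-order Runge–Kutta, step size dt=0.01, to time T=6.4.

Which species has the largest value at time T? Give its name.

Dominant species at T: Z

RK4 with dt=0.01: 640 steps to T=6.4. Trajectory (selected grid times):
t=0.00: E=29.54 Z=38.77 C=25.83 R=13.92 G=10.50
t=0.71: E=29.62 Z=39.04 C=25.83 R=14.43 G=10.84
t=1.42: E=29.71 Z=39.32 C=25.83 R=14.95 G=11.20
t=2.13: E=29.79 Z=39.59 C=25.83 R=15.49 G=11.56
t=2.84: E=29.88 Z=39.87 C=25.83 R=16.04 G=11.92
t=3.56: E=29.96 Z=40.15 C=25.83 R=16.61 G=12.30
t=4.27: E=30.05 Z=40.42 C=25.83 R=17.19 G=12.68
t=4.98: E=30.13 Z=40.70 C=25.83 R=17.78 G=13.07
t=5.69: E=30.22 Z=40.97 C=25.83 R=18.39 G=13.46
t=6.40: E=30.31 Z=41.25 C=25.83 R=19.00 G=13.86
At T=6.4: E=30.31 Z=41.25 C=25.83 R=19.00 G=13.86; the largest is Z.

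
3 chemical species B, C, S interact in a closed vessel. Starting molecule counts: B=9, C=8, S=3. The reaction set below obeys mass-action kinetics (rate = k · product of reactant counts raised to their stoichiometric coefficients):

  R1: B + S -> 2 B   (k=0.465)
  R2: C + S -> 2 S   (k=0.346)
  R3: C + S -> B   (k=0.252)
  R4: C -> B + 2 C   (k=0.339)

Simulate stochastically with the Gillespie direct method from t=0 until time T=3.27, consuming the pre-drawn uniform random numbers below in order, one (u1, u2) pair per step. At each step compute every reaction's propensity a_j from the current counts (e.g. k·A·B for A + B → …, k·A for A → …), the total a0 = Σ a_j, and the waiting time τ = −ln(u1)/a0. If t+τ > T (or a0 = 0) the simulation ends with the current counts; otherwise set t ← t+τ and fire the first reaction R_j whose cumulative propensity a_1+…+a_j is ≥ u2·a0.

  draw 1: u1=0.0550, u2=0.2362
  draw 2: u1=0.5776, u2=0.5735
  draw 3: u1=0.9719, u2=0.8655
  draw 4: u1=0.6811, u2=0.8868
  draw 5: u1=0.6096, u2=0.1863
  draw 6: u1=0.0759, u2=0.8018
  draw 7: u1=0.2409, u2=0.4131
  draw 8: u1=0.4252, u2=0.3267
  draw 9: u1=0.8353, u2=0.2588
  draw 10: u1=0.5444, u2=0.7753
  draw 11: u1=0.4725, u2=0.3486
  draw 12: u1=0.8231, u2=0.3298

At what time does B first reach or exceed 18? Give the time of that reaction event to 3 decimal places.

Threshold first reached at t = 3.039

t=0.000: B=9 C=8 S=3
Draw 1: a1=12.555, a2=8.304, a3=6.048, a4=2.712, a0=29.619; τ=−ln(0.0550)/29.619=0.098 → t=0.098; u2·a0=0.2362·29.619=6.996 ≤ a1=12.555 → R1 fires; B=10 C=8 S=2
Draw 2: a1=9.300, a2=5.536, a3=4.032, a4=2.712, a0=21.580; τ=−ln(0.5776)/21.580=0.025 → t=0.123; u2·a0=0.5735·21.580=12.376; a1=9.300 < 12.376 ≤ a1+a2=14.836 → R2 fires; B=10 C=7 S=3
Draw 3: a1=13.950, a2=7.266, a3=5.292, a4=2.373, a0=28.881; τ=−ln(0.9719)/28.881=0.001 → t=0.124; u2·a0=0.8655·28.881=24.997; a1+a2=21.216 < 24.997 ≤ a1+…+a3=26.508 → R3 fires; B=11 C=6 S=2
Draw 4: a1=10.230, a2=4.152, a3=3.024, a4=2.034, a0=19.440; τ=−ln(0.6811)/19.440=0.020 → t=0.144; u2·a0=0.8868·19.440=17.239; a1+a2=14.382 < 17.239 ≤ a1+…+a3=17.406 → R3 fires; B=12 C=5 S=1
Draw 5: a1=5.580, a2=1.730, a3=1.260, a4=1.695, a0=10.265; τ=−ln(0.6096)/10.265=0.048 → t=0.192; u2·a0=0.1863·10.265=1.912 ≤ a1=5.580 → R1 fires; B=13 C=5 S=0
Draw 6: a1=0.000, a2=0.000, a3=0.000, a4=1.695, a0=1.695; τ=−ln(0.0759)/1.695=1.521 → t=1.713; u2·a0=0.8018·1.695=1.359; a1+…+a3=0.000 < 1.359 ≤ a1+…+a4=1.695 → R4 fires; B=14 C=6 S=0
Draw 7: a1=0.000, a2=0.000, a3=0.000, a4=2.034, a0=2.034; τ=−ln(0.2409)/2.034=0.700 → t=2.413; u2·a0=0.4131·2.034=0.840; a1+…+a3=0.000 < 0.840 ≤ a1+…+a4=2.034 → R4 fires; B=15 C=7 S=0
Draw 8: a1=0.000, a2=0.000, a3=0.000, a4=2.373, a0=2.373; τ=−ln(0.4252)/2.373=0.360 → t=2.774; u2·a0=0.3267·2.373=0.775; a1+…+a3=0.000 < 0.775 ≤ a1+…+a4=2.373 → R4 fires; B=16 C=8 S=0
Draw 9: a1=0.000, a2=0.000, a3=0.000, a4=2.712, a0=2.712; τ=−ln(0.8353)/2.712=0.066 → t=2.840; u2·a0=0.2588·2.712=0.702; a1+…+a3=0.000 < 0.702 ≤ a1+…+a4=2.712 → R4 fires; B=17 C=9 S=0
Draw 10: a1=0.000, a2=0.000, a3=0.000, a4=3.051, a0=3.051; τ=−ln(0.5444)/3.051=0.199 → t=3.039; u2·a0=0.7753·3.051=2.365; a1+…+a3=0.000 < 2.365 ≤ a1+…+a4=3.051 → R4 fires; B=18 C=10 S=0
Draw 11: a1=0.000, a2=0.000, a3=0.000, a4=3.390, a0=3.390; τ=−ln(0.4725)/3.390=0.221 → t=3.260; u2·a0=0.3486·3.390=1.182; a1+…+a3=0.000 < 1.182 ≤ a1+…+a4=3.390 → R4 fires; B=19 C=11 S=0
Draw 12: a1=0.000, a2=0.000, a3=0.000, a4=3.729, a0=3.729; τ=−ln(0.8231)/3.729=0.052 → t=3.313 > T=3.27: stop.
B first becomes ≥ 18 when it reaches 18 at the event at t=3.039.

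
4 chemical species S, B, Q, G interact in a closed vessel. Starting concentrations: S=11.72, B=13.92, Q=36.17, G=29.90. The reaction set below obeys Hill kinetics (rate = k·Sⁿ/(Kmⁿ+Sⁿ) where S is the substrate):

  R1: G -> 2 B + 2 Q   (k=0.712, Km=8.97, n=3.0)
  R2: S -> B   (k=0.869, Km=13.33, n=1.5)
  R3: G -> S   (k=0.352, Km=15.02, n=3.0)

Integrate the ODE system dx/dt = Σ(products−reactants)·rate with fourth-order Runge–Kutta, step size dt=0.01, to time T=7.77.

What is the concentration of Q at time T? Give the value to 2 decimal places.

RK4 with dt=0.01: 777 steps to T=7.77. Trajectory (selected grid times):
t=0.00: S=11.72 B=13.92 Q=36.17 G=29.90
t=0.86: S=11.65 B=15.45 Q=37.36 G=29.04
t=1.73: S=11.58 B=16.99 Q=38.56 G=28.17
t=2.59: S=11.51 B=18.51 Q=39.75 G=27.32
t=3.45: S=11.43 B=20.02 Q=40.93 G=26.47
t=4.32: S=11.36 B=21.54 Q=42.12 G=25.62
t=5.18: S=11.28 B=23.04 Q=43.29 G=24.78
t=6.04: S=11.20 B=24.54 Q=44.46 G=23.95
t=6.91: S=11.11 B=26.04 Q=45.63 G=23.12
t=7.77: S=11.02 B=27.51 Q=46.78 G=22.31
Read off Q at T=7.77: 46.78

Q at T = 46.78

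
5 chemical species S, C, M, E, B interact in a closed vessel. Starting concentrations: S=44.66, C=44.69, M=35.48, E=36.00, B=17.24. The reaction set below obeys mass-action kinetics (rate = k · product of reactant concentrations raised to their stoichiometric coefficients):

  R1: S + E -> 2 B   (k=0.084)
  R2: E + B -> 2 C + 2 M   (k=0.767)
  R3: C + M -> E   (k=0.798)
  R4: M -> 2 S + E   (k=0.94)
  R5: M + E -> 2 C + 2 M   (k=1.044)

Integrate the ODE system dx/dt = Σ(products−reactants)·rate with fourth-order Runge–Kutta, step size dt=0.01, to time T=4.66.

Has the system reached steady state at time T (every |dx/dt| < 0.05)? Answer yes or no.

Steady state at T: yes

RK4 with dt=0.01: 466 steps to T=4.66. Trajectory (selected grid times):
t=0.00: S=44.66 C=44.69 M=35.48 E=36.00 B=17.24
t=0.52: S=0.52 C=365.53 M=0.21 E=141.38 B=0.13
t=1.04: S=0.00 C=368.07 M=0.00 E=142.27 B=0.00
t=1.55: S=0.00 C=368.08 M=0.00 E=142.27 B=0.00
t=2.07: S=0.00 C=368.08 M=0.00 E=142.27 B=0.00
t=2.59: S=0.00 C=368.08 M=0.00 E=142.27 B=0.00
t=3.11: S=0.00 C=368.08 M=0.00 E=142.27 B=0.00
t=3.62: S=0.00 C=368.08 M=0.00 E=142.27 B=0.00
t=4.14: S=0.00 C=368.08 M=0.00 E=142.27 B=0.00
t=4.66: S=0.00 C=368.08 M=0.00 E=142.27 B=0.00
Rates at T: R1=0.0000, R2=0.0000, R3=0.0000, R4=0.0000, R5=0.0000
dx/dt at T (Σ net stoichiometry × rate): S=-0.0000, C=+0.0000, M=-0.0000, E=+0.0000, B=-0.0000
Largest |dx/dt| is |+0.0000| (C) < 0.05 → steady.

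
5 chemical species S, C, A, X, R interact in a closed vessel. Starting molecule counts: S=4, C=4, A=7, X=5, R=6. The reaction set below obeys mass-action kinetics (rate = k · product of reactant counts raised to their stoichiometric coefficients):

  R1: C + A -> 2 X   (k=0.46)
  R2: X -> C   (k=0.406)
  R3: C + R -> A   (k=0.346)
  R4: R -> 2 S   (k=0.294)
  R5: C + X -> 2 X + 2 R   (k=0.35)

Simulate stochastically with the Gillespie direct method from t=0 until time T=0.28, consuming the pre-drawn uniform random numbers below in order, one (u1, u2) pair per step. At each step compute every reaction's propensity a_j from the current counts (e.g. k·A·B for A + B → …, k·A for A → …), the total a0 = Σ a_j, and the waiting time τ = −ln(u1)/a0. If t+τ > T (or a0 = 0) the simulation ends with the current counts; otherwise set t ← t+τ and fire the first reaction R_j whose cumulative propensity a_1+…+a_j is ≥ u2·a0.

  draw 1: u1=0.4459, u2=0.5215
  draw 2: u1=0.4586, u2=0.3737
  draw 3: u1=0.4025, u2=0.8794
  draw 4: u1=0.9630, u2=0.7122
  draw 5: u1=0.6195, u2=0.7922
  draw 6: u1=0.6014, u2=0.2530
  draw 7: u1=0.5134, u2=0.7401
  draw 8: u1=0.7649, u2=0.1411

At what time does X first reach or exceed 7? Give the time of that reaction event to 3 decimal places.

Threshold first reached at t = 0.056

t=0.000: S=4 C=4 A=7 X=5 R=6
Draw 1: a1=12.880, a2=2.030, a3=8.304, a4=1.764, a5=7.000, a0=31.978; τ=−ln(0.4459)/31.978=0.025 → t=0.025; u2·a0=0.5215·31.978=16.677; a1+a2=14.910 < 16.677 ≤ a1+…+a3=23.214 → R3 fires; S=4 C=3 A=8 X=5 R=5
Draw 2: a1=11.040, a2=2.030, a3=5.190, a4=1.470, a5=5.250, a0=24.980; τ=−ln(0.4586)/24.980=0.031 → t=0.056; u2·a0=0.3737·24.980=9.335 ≤ a1=11.040 → R1 fires; S=4 C=2 A=7 X=7 R=5
Draw 3: a1=6.440, a2=2.842, a3=3.460, a4=1.470, a5=4.900, a0=19.112; τ=−ln(0.4025)/19.112=0.048 → t=0.104; u2·a0=0.8794·19.112=16.807; a1+…+a4=14.212 < 16.807 ≤ a1+…+a5=19.112 → R5 fires; S=4 C=1 A=7 X=8 R=7
Draw 4: a1=3.220, a2=3.248, a3=2.422, a4=2.058, a5=2.800, a0=13.748; τ=−ln(0.9630)/13.748=0.003 → t=0.107; u2·a0=0.7122·13.748=9.791; a1+…+a3=8.890 < 9.791 ≤ a1+…+a4=10.948 → R4 fires; S=6 C=1 A=7 X=8 R=6
Draw 5: a1=3.220, a2=3.248, a3=2.076, a4=1.764, a5=2.800, a0=13.108; τ=−ln(0.6195)/13.108=0.037 → t=0.143; u2·a0=0.7922·13.108=10.384; a1+…+a4=10.308 < 10.384 ≤ a1+…+a5=13.108 → R5 fires; S=6 C=0 A=7 X=9 R=8
Draw 6: a1=0.000, a2=3.654, a3=0.000, a4=2.352, a5=0.000, a0=6.006; τ=−ln(0.6014)/6.006=0.085 → t=0.228; u2·a0=0.2530·6.006=1.520; a1=0.000 < 1.520 ≤ a1+a2=3.654 → R2 fires; S=6 C=1 A=7 X=8 R=8
Draw 7: a1=3.220, a2=3.248, a3=2.768, a4=2.352, a5=2.800, a0=14.388; τ=−ln(0.5134)/14.388=0.046 → t=0.274; u2·a0=0.7401·14.388=10.649; a1+…+a3=9.236 < 10.649 ≤ a1+…+a4=11.588 → R4 fires; S=8 C=1 A=7 X=8 R=7
Draw 8: a1=3.220, a2=3.248, a3=2.422, a4=2.058, a5=2.800, a0=13.748; τ=−ln(0.7649)/13.748=0.019 → t=0.294 > T=0.28: stop.
X first becomes ≥ 7 when it reaches 7 at the event at t=0.056.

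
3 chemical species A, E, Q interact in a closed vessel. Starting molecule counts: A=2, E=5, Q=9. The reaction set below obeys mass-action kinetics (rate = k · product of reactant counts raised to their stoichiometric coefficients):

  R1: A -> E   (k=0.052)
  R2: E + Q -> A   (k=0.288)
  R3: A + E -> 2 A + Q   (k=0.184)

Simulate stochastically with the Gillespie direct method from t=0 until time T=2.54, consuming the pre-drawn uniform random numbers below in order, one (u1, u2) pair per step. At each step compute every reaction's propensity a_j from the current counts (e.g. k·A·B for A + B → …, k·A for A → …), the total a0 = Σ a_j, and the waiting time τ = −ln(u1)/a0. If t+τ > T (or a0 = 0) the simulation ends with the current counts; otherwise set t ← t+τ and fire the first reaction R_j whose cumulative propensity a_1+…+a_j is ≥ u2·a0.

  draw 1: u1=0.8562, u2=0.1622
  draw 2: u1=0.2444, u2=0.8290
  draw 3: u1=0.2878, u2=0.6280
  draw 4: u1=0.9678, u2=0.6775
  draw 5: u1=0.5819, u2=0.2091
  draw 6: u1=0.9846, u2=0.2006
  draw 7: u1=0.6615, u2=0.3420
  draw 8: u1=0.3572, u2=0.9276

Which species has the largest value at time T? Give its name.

Dominant species at T: A

t=0.000: A=2 E=5 Q=9
Draw 1: a1=0.104, a2=12.960, a3=1.840, a0=14.904; τ=−ln(0.8562)/14.904=0.010 → t=0.010; u2·a0=0.1622·14.904=2.417; a1=0.104 < 2.417 ≤ a1+a2=13.064 → R2 fires; A=3 E=4 Q=8
Draw 2: a1=0.156, a2=9.216, a3=2.208, a0=11.580; τ=−ln(0.2444)/11.580=0.122 → t=0.132; u2·a0=0.8290·11.580=9.600; a1+a2=9.372 < 9.600 ≤ a1+…+a3=11.580 → R3 fires; A=4 E=3 Q=9
Draw 3: a1=0.208, a2=7.776, a3=2.208, a0=10.192; τ=−ln(0.2878)/10.192=0.122 → t=0.254; u2·a0=0.6280·10.192=6.401; a1=0.208 < 6.401 ≤ a1+a2=7.984 → R2 fires; A=5 E=2 Q=8
Draw 4: a1=0.260, a2=4.608, a3=1.840, a0=6.708; τ=−ln(0.9678)/6.708=0.005 → t=0.259; u2·a0=0.6775·6.708=4.545; a1=0.260 < 4.545 ≤ a1+a2=4.868 → R2 fires; A=6 E=1 Q=7
Draw 5: a1=0.312, a2=2.016, a3=1.104, a0=3.432; τ=−ln(0.5819)/3.432=0.158 → t=0.417; u2·a0=0.2091·3.432=0.718; a1=0.312 < 0.718 ≤ a1+a2=2.328 → R2 fires; A=7 E=0 Q=6
Draw 6: a1=0.364, a2=0.000, a3=0.000, a0=0.364; τ=−ln(0.9846)/0.364=0.043 → t=0.460; u2·a0=0.2006·0.364=0.073 ≤ a1=0.364 → R1 fires; A=6 E=1 Q=6
Draw 7: a1=0.312, a2=1.728, a3=1.104, a0=3.144; τ=−ln(0.6615)/3.144=0.131 → t=0.591; u2·a0=0.3420·3.144=1.075; a1=0.312 < 1.075 ≤ a1+a2=2.040 → R2 fires; A=7 E=0 Q=5
Draw 8: a1=0.364, a2=0.000, a3=0.000, a0=0.364; τ=−ln(0.3572)/0.364=2.828 → t=3.419 > T=2.54: stop.
At T=2.54: A=7 E=0 Q=5; the largest is A.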